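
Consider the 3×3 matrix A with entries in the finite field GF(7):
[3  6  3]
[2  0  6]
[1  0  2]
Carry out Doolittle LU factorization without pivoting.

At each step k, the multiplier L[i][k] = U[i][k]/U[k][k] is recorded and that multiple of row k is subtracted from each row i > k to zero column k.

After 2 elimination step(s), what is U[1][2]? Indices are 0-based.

U[1][2] = 4

Step 1: pivot at (0,0) is 3.
  row1 ← row1 − (3)·row0  ⇒  L[1][0]=3, U row1=(0, 3, 4)
  row2 ← row2 − (5)·row0  ⇒  L[2][0]=5, U row2=(0, 5, 1)
Step 2: pivot at (1,1) is 3.
  row2 ← row2 − (4)·row1  ⇒  L[2][1]=4, U row2=(0, 0, 6)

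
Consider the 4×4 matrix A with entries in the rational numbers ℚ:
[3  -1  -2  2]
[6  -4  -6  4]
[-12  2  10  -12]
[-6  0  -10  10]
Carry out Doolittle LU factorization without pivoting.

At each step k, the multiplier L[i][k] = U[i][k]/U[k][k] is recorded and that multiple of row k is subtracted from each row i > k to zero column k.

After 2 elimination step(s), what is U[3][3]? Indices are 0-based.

U[3][3] = 14

Step 1: pivot at (0,0) is 3.
  row1 ← row1 − (2)·row0  ⇒  L[1][0]=2, U row1=(0, -2, -2, 0)
  row2 ← row2 − (-4)·row0  ⇒  L[2][0]=-4, U row2=(0, -2, 2, -4)
  row3 ← row3 − (-2)·row0  ⇒  L[3][0]=-2, U row3=(0, -2, -14, 14)
Step 2: pivot at (1,1) is -2.
  row2 ← row2 − (1)·row1  ⇒  L[2][1]=1, U row2=(0, 0, 4, -4)
  row3 ← row3 − (1)·row1  ⇒  L[3][1]=1, U row3=(0, 0, -12, 14)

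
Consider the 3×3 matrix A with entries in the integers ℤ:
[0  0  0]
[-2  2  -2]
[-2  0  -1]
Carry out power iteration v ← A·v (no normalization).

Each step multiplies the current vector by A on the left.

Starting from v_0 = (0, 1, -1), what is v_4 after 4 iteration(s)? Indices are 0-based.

v_4 = (0, 26, -1)

v_0 = (0, 1, -1).
v_1 = A·v_0 = (0, 4, 1).
v_2 = A·v_1 = (0, 6, -1).
v_3 = A·v_2 = (0, 14, 1).
v_4 = A·v_3 = (0, 26, -1).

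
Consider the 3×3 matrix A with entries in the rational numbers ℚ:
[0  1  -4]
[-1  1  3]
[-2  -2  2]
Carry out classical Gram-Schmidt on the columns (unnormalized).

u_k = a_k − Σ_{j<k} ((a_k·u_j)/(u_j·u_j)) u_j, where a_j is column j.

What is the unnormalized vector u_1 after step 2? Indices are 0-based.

Step 1: u_0 = a_0 = (0, -1, -2).
Step 2: u_1 = a_1 − (3/5)·u_0 = (1, 8/5, -4/5).

u_1 = (1, 8/5, -4/5)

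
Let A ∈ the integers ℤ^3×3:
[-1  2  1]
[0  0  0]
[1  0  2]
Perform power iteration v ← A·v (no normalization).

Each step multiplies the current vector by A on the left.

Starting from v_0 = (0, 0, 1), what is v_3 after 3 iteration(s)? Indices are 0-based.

v_3 = (4, 0, 11)

v_0 = (0, 0, 1).
v_1 = A·v_0 = (1, 0, 2).
v_2 = A·v_1 = (1, 0, 5).
v_3 = A·v_2 = (4, 0, 11).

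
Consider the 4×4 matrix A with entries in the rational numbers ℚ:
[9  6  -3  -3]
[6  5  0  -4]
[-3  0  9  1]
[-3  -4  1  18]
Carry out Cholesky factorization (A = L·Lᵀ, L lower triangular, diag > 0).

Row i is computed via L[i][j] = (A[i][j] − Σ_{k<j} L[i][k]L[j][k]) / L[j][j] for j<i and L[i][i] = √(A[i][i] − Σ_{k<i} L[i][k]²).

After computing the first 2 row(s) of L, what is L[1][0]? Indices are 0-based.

Step 1: L[0][0] = √(9) = 3.
  L[1][0] = (6) / L[0][0] = 2.
Step 2: L[1][1] = √(1) = 1.

L[1][0] = 2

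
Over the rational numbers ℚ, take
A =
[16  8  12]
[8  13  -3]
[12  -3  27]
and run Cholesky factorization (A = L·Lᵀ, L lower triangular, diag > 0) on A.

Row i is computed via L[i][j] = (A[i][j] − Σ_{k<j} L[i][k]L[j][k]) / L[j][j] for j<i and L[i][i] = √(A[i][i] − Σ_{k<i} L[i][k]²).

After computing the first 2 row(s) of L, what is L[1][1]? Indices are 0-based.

L[1][1] = 3

Step 1: L[0][0] = √(16) = 4.
  L[1][0] = (8) / L[0][0] = 2.
Step 2: L[1][1] = √(9) = 3.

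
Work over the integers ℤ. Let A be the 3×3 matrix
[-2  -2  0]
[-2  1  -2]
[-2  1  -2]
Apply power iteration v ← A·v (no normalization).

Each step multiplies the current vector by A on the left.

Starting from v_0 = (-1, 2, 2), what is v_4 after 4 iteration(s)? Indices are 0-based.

v_0 = (-1, 2, 2).
v_1 = A·v_0 = (-2, 0, 0).
v_2 = A·v_1 = (4, 4, 4).
v_3 = A·v_2 = (-16, -12, -12).
v_4 = A·v_3 = (56, 44, 44).

v_4 = (56, 44, 44)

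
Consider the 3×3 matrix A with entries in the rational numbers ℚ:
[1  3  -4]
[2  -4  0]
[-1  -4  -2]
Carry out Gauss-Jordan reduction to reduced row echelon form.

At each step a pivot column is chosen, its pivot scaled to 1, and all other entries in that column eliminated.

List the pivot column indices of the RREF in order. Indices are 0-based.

pivot columns: 0, 1, 2

[1] R0 /= 1  ⇒  (1, 3, -4)
     R1 -= 2·R0  ⇒  (0, -10, 8)
     R2 -= -1·R0  ⇒  (0, -1, -6)
[2] R1 /= -10  ⇒  (0, 1, -4/5)
     R0 -= 3·R1  ⇒  (1, 0, -8/5)
     R2 -= -1·R1  ⇒  (0, 0, -34/5)
[3] R2 /= -34/5  ⇒  (0, 0, 1)
     R0 -= -8/5·R2  ⇒  (1, 0, 0)
     R1 -= -4/5·R2  ⇒  (0, 1, 0)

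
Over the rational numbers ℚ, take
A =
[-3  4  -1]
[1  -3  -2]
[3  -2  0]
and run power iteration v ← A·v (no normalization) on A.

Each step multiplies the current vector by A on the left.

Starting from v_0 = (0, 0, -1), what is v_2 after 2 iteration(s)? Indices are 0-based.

v_2 = (5, -5, -1)

v_0 = (0, 0, -1).
v_1 = A·v_0 = (1, 2, 0).
v_2 = A·v_1 = (5, -5, -1).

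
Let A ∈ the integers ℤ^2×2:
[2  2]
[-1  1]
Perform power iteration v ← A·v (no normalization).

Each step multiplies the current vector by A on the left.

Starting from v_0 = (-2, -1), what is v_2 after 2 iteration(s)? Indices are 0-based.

v_0 = (-2, -1).
v_1 = A·v_0 = (-6, 1).
v_2 = A·v_1 = (-10, 7).

v_2 = (-10, 7)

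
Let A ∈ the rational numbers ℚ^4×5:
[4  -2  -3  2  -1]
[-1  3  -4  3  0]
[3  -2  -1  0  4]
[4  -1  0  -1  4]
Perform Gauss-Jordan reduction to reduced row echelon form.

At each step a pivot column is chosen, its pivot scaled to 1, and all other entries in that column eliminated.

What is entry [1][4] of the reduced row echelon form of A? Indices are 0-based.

pivot(0,0)=4: scale R0 → (1, -1/2, -3/4, 1/2, -1/4)
  clear (1,0): R1 −= (-1)R0 → (0, 5/2, -19/4, 7/2, -1/4)
  clear (2,0): R2 −= (3)R0 → (0, -1/2, 5/4, -3/2, 19/4)
  clear (3,0): R3 −= (4)R0 → (0, 1, 3, -3, 5)
pivot(1,1)=5/2: scale R1 → (0, 1, -19/10, 7/5, -1/10)
  clear (0,1): R0 −= (-1/2)R1 → (1, 0, -17/10, 6/5, -3/10)
  clear (2,1): R2 −= (-1/2)R1 → (0, 0, 3/10, -4/5, 47/10)
  clear (3,1): R3 −= (1)R1 → (0, 0, 49/10, -22/5, 51/10)
pivot(2,2)=3/10: scale R2 → (0, 0, 1, -8/3, 47/3)
  clear (0,2): R0 −= (-17/10)R2 → (1, 0, 0, -10/3, 79/3)
  clear (1,2): R1 −= (-19/10)R2 → (0, 1, 0, -11/3, 89/3)
  clear (3,2): R3 −= (49/10)R2 → (0, 0, 0, 26/3, -215/3)
pivot(3,3)=26/3: scale R3 → (0, 0, 0, 1, -215/26)
  clear (0,3): R0 −= (-10/3)R3 → (1, 0, 0, 0, -16/13)
  clear (1,3): R1 −= (-11/3)R3 → (0, 1, 0, 0, -17/26)
  clear (2,3): R2 −= (-8/3)R3 → (0, 0, 1, 0, -83/13)

M[1][4] = -17/26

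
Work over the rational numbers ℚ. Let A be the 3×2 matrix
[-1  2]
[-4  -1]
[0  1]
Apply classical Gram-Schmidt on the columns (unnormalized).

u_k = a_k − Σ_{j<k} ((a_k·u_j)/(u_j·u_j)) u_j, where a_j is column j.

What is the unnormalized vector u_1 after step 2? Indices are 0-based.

u_1 = (36/17, -9/17, 1)

Step 1: u_0 = a_0 = (-1, -4, 0).
Step 2: u_1 = a_1 − (2/17)·u_0 = (36/17, -9/17, 1).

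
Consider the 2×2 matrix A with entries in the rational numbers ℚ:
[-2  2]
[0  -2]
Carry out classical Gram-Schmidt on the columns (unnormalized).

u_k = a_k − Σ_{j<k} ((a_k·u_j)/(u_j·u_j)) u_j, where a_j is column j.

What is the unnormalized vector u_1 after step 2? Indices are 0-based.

u_1 = (0, -2)

Step 1: u_0 = a_0 = (-2, 0).
Step 2: u_1 = a_1 − (-1)·u_0 = (0, -2).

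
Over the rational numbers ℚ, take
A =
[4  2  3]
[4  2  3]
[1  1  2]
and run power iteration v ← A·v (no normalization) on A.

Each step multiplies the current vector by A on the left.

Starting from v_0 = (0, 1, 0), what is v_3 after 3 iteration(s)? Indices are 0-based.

v_3 = (108, 108, 42)

v_0 = (0, 1, 0).
v_1 = A·v_0 = (2, 2, 1).
v_2 = A·v_1 = (15, 15, 6).
v_3 = A·v_2 = (108, 108, 42).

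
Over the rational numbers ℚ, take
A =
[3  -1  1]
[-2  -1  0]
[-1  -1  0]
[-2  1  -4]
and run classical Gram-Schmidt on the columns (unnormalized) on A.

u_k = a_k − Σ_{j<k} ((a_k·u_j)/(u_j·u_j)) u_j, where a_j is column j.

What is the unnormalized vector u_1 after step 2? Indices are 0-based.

u_1 = (-2/3, -11/9, -10/9, 7/9)

Step 1: u_0 = a_0 = (3, -2, -1, -2).
Step 2: u_1 = a_1 − (-1/9)·u_0 = (-2/3, -11/9, -10/9, 7/9).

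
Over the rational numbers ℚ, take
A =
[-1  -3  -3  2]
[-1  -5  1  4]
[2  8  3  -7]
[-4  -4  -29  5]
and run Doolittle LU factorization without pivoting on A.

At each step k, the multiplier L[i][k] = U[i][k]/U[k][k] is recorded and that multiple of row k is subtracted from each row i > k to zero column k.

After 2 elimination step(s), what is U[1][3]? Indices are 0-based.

k=0: U[0][0]=-1
  eliminate (1,0): mult=1, new row 1: (0, -2, 4, 2); set L[1][0]=1
  eliminate (2,0): mult=-2, new row 2: (0, 2, -3, -3); set L[2][0]=-2
  eliminate (3,0): mult=4, new row 3: (0, 8, -17, -3); set L[3][0]=4
k=1: U[1][1]=-2
  eliminate (2,1): mult=-1, new row 2: (0, 0, 1, -1); set L[2][1]=-1
  eliminate (3,1): mult=-4, new row 3: (0, 0, -1, 5); set L[3][1]=-4

U[1][3] = 2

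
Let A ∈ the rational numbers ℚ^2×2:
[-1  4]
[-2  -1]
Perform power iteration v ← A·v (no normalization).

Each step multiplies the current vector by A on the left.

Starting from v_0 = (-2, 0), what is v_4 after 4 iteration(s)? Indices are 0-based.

v_4 = (-34, 112)

v_0 = (-2, 0).
v_1 = A·v_0 = (2, 4).
v_2 = A·v_1 = (14, -8).
v_3 = A·v_2 = (-46, -20).
v_4 = A·v_3 = (-34, 112).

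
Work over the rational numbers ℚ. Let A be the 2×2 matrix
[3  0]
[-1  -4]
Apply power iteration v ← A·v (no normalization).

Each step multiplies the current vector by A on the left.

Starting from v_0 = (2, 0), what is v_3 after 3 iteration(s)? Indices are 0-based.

v_3 = (54, -26)

v_0 = (2, 0).
v_1 = A·v_0 = (6, -2).
v_2 = A·v_1 = (18, 2).
v_3 = A·v_2 = (54, -26).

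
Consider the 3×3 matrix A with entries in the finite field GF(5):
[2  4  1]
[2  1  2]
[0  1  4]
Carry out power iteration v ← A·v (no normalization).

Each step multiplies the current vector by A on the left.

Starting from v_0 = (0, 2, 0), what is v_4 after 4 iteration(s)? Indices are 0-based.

v_4 = (3, 3, 2)

v_0 = (0, 2, 0).
v_1 = A·v_0 = (3, 2, 2).
v_2 = A·v_1 = (1, 2, 0).
v_3 = A·v_2 = (0, 4, 2).
v_4 = A·v_3 = (3, 3, 2).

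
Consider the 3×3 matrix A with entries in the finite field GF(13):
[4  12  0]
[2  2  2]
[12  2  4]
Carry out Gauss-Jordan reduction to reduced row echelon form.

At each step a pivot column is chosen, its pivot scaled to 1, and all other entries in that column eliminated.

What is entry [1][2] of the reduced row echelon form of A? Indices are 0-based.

step 1: normalize row 0 (÷4) = (1, 3, 0)
  row 1: subtract 2×row0 = (0, 9, 2)
  row 2: subtract 12×row0 = (0, 5, 4)
step 2: normalize row 1 (÷9) = (0, 1, 6)
  row 0: subtract 3×row1 = (1, 0, 8)
  row 2: subtract 5×row1 = (0, 0, 0)
skip col 2 (zero from row 2)

M[1][2] = 6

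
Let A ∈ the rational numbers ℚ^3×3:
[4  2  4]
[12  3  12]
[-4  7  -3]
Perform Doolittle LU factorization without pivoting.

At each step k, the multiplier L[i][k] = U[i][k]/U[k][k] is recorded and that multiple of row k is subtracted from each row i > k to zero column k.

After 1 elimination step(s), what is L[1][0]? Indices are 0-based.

Step 1: pivot at (0,0) is 4.
  row1 ← row1 − (3)·row0  ⇒  L[1][0]=3, U row1=(0, -3, 0)
  row2 ← row2 − (-1)·row0  ⇒  L[2][0]=-1, U row2=(0, 9, 1)

L[1][0] = 3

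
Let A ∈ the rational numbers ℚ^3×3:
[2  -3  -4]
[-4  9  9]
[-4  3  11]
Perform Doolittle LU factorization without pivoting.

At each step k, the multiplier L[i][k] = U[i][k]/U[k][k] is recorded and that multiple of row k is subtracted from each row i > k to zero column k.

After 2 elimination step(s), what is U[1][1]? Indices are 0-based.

U[1][1] = 3

Step 1: pivot at (0,0) is 2.
  row1 ← row1 − (-2)·row0  ⇒  L[1][0]=-2, U row1=(0, 3, 1)
  row2 ← row2 − (-2)·row0  ⇒  L[2][0]=-2, U row2=(0, -3, 3)
Step 2: pivot at (1,1) is 3.
  row2 ← row2 − (-1)·row1  ⇒  L[2][1]=-1, U row2=(0, 0, 4)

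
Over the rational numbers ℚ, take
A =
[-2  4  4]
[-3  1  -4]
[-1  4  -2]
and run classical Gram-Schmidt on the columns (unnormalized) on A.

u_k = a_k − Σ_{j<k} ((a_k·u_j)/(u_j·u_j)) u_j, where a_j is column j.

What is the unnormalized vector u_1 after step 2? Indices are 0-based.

u_1 = (13/7, -31/14, 41/14)

Step 1: u_0 = a_0 = (-2, -3, -1).
Step 2: u_1 = a_1 − (-15/14)·u_0 = (13/7, -31/14, 41/14).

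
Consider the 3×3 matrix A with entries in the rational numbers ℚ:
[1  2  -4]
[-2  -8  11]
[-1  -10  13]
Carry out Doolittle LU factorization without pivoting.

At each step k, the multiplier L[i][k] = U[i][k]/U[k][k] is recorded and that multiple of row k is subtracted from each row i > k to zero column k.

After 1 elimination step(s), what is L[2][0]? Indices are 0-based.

[col 0] pivot 1
  R1 -= -2*R0 → (0, -4, 3)  (L[1][0] := -2)
  R2 -= -1*R0 → (0, -8, 9)  (L[2][0] := -1)

L[2][0] = -1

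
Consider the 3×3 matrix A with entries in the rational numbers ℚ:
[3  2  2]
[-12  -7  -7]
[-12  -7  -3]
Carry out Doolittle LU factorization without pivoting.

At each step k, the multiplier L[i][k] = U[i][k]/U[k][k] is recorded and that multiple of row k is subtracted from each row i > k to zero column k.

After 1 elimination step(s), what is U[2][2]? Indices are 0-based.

[col 0] pivot 3
  R1 -= -4*R0 → (0, 1, 1)  (L[1][0] := -4)
  R2 -= -4*R0 → (0, 1, 5)  (L[2][0] := -4)

U[2][2] = 5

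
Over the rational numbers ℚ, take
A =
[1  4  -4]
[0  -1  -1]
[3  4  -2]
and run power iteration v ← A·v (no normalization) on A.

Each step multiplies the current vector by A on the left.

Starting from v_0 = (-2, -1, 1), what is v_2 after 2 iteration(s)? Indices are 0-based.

v_0 = (-2, -1, 1).
v_1 = A·v_0 = (-10, 0, -12).
v_2 = A·v_1 = (38, 12, -6).

v_2 = (38, 12, -6)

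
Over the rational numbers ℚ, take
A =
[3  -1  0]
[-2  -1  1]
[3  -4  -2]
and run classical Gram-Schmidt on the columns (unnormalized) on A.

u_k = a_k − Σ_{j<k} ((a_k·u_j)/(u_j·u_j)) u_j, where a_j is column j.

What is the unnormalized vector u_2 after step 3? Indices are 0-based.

Step 1: u_0 = a_0 = (3, -2, 3).
Step 2: u_1 = a_1 − (-13/22)·u_0 = (17/22, -24/11, -49/22).
Step 3: u_2 = a_2 − (-4/11)·u_0 − (50/227)·u_1 = (209/227, 171/227, -95/227).

u_2 = (209/227, 171/227, -95/227)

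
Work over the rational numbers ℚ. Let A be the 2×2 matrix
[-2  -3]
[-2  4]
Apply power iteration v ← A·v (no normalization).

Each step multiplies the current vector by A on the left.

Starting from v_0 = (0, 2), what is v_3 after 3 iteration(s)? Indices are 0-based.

v_3 = (-108, 200)

v_0 = (0, 2).
v_1 = A·v_0 = (-6, 8).
v_2 = A·v_1 = (-12, 44).
v_3 = A·v_2 = (-108, 200).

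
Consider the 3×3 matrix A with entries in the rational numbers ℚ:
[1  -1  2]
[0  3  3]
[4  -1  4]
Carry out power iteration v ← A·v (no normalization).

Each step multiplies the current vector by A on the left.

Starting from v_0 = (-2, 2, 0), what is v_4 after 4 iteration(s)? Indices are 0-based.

v_4 = (-632, -1734, -1770)

v_0 = (-2, 2, 0).
v_1 = A·v_0 = (-4, 6, -10).
v_2 = A·v_1 = (-30, -12, -62).
v_3 = A·v_2 = (-142, -222, -356).
v_4 = A·v_3 = (-632, -1734, -1770).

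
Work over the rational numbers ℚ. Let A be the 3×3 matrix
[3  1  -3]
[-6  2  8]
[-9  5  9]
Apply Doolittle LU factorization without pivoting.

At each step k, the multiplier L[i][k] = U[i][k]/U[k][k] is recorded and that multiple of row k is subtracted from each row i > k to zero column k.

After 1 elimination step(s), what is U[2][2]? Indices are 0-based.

[col 0] pivot 3
  R1 -= -2*R0 → (0, 4, 2)  (L[1][0] := -2)
  R2 -= -3*R0 → (0, 8, 0)  (L[2][0] := -3)

U[2][2] = 0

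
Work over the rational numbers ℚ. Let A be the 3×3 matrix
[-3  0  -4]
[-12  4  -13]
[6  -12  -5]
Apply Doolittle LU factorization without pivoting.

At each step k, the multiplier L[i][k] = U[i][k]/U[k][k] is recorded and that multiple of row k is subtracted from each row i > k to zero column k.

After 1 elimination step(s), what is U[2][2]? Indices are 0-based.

Step 1: pivot at (0,0) is -3.
  row1 ← row1 − (4)·row0  ⇒  L[1][0]=4, U row1=(0, 4, 3)
  row2 ← row2 − (-2)·row0  ⇒  L[2][0]=-2, U row2=(0, -12, -13)

U[2][2] = -13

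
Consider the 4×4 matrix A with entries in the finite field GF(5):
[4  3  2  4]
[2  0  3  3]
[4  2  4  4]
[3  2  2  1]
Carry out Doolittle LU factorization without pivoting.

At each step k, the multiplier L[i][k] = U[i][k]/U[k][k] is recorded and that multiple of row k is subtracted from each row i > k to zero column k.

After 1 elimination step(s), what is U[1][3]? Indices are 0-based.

k=0: U[0][0]=4
  eliminate (1,0): mult=3, new row 1: (0, 1, 2, 1); set L[1][0]=3
  eliminate (2,0): mult=1, new row 2: (0, 4, 2, 0); set L[2][0]=1
  eliminate (3,0): mult=2, new row 3: (0, 1, 3, 3); set L[3][0]=2

U[1][3] = 1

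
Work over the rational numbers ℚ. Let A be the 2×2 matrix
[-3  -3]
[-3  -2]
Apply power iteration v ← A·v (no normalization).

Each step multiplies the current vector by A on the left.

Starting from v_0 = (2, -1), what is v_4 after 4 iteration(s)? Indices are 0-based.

v_0 = (2, -1).
v_1 = A·v_0 = (-3, -4).
v_2 = A·v_1 = (21, 17).
v_3 = A·v_2 = (-114, -97).
v_4 = A·v_3 = (633, 536).

v_4 = (633, 536)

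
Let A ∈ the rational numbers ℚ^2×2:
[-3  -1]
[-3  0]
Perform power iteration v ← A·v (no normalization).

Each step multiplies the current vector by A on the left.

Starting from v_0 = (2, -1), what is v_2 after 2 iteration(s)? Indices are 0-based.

v_0 = (2, -1).
v_1 = A·v_0 = (-5, -6).
v_2 = A·v_1 = (21, 15).

v_2 = (21, 15)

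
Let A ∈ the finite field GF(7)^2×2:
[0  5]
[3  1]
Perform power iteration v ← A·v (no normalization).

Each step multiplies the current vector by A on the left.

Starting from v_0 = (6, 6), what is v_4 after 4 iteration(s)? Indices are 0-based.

v_4 = (4, 0)

v_0 = (6, 6).
v_1 = A·v_0 = (2, 3).
v_2 = A·v_1 = (1, 2).
v_3 = A·v_2 = (3, 5).
v_4 = A·v_3 = (4, 0).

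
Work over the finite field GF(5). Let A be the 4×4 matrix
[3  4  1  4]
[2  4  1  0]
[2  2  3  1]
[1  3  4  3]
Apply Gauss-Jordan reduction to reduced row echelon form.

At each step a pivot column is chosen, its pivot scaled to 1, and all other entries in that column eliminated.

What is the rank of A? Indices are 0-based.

step 1: normalize row 0 (÷3) = (1, 3, 2, 3)
  row 1: subtract 2×row0 = (0, 3, 2, 4)
  row 2: subtract 2×row0 = (0, 1, 4, 0)
  row 3: subtract 1×row0 = (0, 0, 2, 0)
step 2: normalize row 1 (÷3) = (0, 1, 4, 3)
  row 0: subtract 3×row1 = (1, 0, 0, 4)
  row 2: subtract 1×row1 = (0, 0, 0, 2)
step 3: exchange rows 2,3
step 3: normalize row 2 (÷2) = (0, 0, 1, 0)
  row 1: subtract 4×row2 = (0, 1, 0, 3)
step 4: normalize row 3 (÷2) = (0, 0, 0, 1)
  row 0: subtract 4×row3 = (1, 0, 0, 0)
  row 1: subtract 3×row3 = (0, 1, 0, 0)

rank = 4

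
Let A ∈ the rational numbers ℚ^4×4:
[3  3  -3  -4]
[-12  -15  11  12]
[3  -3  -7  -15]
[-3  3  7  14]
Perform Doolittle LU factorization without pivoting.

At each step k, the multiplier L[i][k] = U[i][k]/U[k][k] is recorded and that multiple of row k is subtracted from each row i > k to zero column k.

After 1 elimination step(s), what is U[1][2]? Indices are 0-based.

[col 0] pivot 3
  R1 -= -4*R0 → (0, -3, -1, -4)  (L[1][0] := -4)
  R2 -= 1*R0 → (0, -6, -4, -11)  (L[2][0] := 1)
  R3 -= -1*R0 → (0, 6, 4, 10)  (L[3][0] := -1)

U[1][2] = -1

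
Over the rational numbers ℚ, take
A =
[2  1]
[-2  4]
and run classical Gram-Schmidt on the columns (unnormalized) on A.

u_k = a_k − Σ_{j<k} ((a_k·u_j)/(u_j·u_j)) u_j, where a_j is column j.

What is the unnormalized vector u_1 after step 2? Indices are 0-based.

Step 1: u_0 = a_0 = (2, -2).
Step 2: u_1 = a_1 − (-3/4)·u_0 = (5/2, 5/2).

u_1 = (5/2, 5/2)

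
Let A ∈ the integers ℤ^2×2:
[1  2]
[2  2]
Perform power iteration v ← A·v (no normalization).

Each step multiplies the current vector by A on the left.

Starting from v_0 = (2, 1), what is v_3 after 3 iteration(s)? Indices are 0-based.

v_3 = (56, 72)

v_0 = (2, 1).
v_1 = A·v_0 = (4, 6).
v_2 = A·v_1 = (16, 20).
v_3 = A·v_2 = (56, 72).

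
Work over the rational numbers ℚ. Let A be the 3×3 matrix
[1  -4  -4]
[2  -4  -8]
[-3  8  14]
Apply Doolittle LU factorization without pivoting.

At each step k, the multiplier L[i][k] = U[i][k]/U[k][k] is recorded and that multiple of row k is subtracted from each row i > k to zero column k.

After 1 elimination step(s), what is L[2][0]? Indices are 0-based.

[col 0] pivot 1
  R1 -= 2*R0 → (0, 4, 0)  (L[1][0] := 2)
  R2 -= -3*R0 → (0, -4, 2)  (L[2][0] := -3)

L[2][0] = -3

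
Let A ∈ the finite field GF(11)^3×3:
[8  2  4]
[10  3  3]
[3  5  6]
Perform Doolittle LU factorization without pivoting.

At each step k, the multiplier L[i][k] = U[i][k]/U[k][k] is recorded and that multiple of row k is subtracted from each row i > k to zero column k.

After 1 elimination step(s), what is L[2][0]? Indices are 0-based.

L[2][0] = 10

Step 1: pivot at (0,0) is 8.
  row1 ← row1 − (4)·row0  ⇒  L[1][0]=4, U row1=(0, 6, 9)
  row2 ← row2 − (10)·row0  ⇒  L[2][0]=10, U row2=(0, 7, 10)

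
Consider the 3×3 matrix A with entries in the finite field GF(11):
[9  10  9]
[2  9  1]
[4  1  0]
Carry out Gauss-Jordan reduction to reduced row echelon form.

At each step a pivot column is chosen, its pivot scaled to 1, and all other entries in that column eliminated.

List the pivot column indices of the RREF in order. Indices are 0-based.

pivot columns: 0, 1

step 1: normalize row 0 (÷9) = (1, 6, 1)
  row 1: subtract 2×row0 = (0, 8, 10)
  row 2: subtract 4×row0 = (0, 10, 7)
step 2: normalize row 1 (÷8) = (0, 1, 4)
  row 0: subtract 6×row1 = (1, 0, 10)
  row 2: subtract 10×row1 = (0, 0, 0)
skip col 2 (zero from row 2)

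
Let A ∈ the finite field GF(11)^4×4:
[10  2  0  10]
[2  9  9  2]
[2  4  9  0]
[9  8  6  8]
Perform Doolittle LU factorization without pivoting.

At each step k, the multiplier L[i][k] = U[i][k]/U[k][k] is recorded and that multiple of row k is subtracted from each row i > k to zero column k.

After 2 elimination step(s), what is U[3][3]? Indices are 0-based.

U[3][3] = 10

Step 1: pivot at (0,0) is 10.
  row1 ← row1 − (9)·row0  ⇒  L[1][0]=9, U row1=(0, 2, 9, 0)
  row2 ← row2 − (9)·row0  ⇒  L[2][0]=9, U row2=(0, 8, 9, 9)
  row3 ← row3 − (2)·row0  ⇒  L[3][0]=2, U row3=(0, 4, 6, 10)
Step 2: pivot at (1,1) is 2.
  row2 ← row2 − (4)·row1  ⇒  L[2][1]=4, U row2=(0, 0, 6, 9)
  row3 ← row3 − (2)·row1  ⇒  L[3][1]=2, U row3=(0, 0, 10, 10)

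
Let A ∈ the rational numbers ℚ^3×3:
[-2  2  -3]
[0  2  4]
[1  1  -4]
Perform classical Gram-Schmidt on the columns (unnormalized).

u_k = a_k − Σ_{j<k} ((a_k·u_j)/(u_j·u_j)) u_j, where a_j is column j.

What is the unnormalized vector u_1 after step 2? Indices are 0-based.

Step 1: u_0 = a_0 = (-2, 0, 1).
Step 2: u_1 = a_1 − (-3/5)·u_0 = (4/5, 2, 8/5).

u_1 = (4/5, 2, 8/5)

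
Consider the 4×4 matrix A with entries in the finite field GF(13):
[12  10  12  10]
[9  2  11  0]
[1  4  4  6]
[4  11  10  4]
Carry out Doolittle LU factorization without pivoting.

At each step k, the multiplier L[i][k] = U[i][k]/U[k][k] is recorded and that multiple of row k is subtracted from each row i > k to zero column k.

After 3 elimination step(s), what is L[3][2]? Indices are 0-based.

L[3][2] = 8

Step 1: pivot at (0,0) is 12.
  row1 ← row1 − (4)·row0  ⇒  L[1][0]=4, U row1=(0, 1, 2, 12)
  row2 ← row2 − (12)·row0  ⇒  L[2][0]=12, U row2=(0, 1, 3, 3)
  row3 ← row3 − (9)·row0  ⇒  L[3][0]=9, U row3=(0, 12, 6, 5)
Step 2: pivot at (1,1) is 1.
  row2 ← row2 − (1)·row1  ⇒  L[2][1]=1, U row2=(0, 0, 1, 4)
  row3 ← row3 − (12)·row1  ⇒  L[3][1]=12, U row3=(0, 0, 8, 4)
Step 3: pivot at (2,2) is 1.
  row3 ← row3 − (8)·row2  ⇒  L[3][2]=8, U row3=(0, 0, 0, 11)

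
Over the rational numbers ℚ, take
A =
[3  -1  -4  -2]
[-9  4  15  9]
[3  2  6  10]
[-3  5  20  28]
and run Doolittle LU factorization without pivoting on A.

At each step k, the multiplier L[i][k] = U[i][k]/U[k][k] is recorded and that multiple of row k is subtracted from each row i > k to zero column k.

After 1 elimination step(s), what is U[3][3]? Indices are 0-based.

Step 1: pivot at (0,0) is 3.
  row1 ← row1 − (-3)·row0  ⇒  L[1][0]=-3, U row1=(0, 1, 3, 3)
  row2 ← row2 − (1)·row0  ⇒  L[2][0]=1, U row2=(0, 3, 10, 12)
  row3 ← row3 − (-1)·row0  ⇒  L[3][0]=-1, U row3=(0, 4, 16, 26)

U[3][3] = 26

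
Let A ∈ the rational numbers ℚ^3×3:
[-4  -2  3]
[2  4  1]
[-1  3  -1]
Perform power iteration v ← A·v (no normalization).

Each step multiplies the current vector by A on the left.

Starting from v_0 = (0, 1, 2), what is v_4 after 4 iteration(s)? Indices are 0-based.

v_0 = (0, 1, 2).
v_1 = A·v_0 = (4, 6, 1).
v_2 = A·v_1 = (-25, 33, 13).
v_3 = A·v_2 = (73, 95, 111).
v_4 = A·v_3 = (-149, 637, 101).

v_4 = (-149, 637, 101)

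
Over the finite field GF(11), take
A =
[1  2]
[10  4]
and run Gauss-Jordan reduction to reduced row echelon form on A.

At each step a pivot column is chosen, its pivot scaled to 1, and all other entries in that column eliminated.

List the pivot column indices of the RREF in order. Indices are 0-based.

pivot columns: 0, 1

pivot(0,0)=1: scale R0 → (1, 2)
  clear (1,0): R1 −= (10)R0 → (0, 6)
pivot(1,1)=6: scale R1 → (0, 1)
  clear (0,1): R0 −= (2)R1 → (1, 0)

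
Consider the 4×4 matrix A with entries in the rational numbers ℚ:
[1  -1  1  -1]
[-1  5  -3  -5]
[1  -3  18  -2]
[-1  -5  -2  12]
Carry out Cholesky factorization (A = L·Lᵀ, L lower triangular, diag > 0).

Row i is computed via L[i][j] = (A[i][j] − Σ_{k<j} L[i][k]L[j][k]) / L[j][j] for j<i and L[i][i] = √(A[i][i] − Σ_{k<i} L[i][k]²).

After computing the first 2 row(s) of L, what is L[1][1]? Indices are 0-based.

L[1][1] = 2

Step 1: L[0][0] = √(1) = 1.
  L[1][0] = (-1) / L[0][0] = -1.
Step 2: L[1][1] = √(4) = 2.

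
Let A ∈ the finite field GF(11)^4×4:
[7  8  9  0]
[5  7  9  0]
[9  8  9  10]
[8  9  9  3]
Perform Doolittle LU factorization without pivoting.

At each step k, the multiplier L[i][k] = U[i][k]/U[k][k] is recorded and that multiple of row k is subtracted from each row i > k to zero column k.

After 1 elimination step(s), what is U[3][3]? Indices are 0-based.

Step 1: pivot at (0,0) is 7.
  row1 ← row1 − (7)·row0  ⇒  L[1][0]=7, U row1=(0, 6, 1, 0)
  row2 ← row2 − (6)·row0  ⇒  L[2][0]=6, U row2=(0, 4, 10, 10)
  row3 ← row3 − (9)·row0  ⇒  L[3][0]=9, U row3=(0, 3, 5, 3)

U[3][3] = 3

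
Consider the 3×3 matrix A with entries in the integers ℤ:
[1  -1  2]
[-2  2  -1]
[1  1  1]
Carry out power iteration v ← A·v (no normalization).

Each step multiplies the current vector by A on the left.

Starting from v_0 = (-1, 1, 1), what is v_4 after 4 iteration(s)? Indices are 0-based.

v_4 = (10, 4, 18)

v_0 = (-1, 1, 1).
v_1 = A·v_0 = (0, 3, 1).
v_2 = A·v_1 = (-1, 5, 4).
v_3 = A·v_2 = (2, 8, 8).
v_4 = A·v_3 = (10, 4, 18).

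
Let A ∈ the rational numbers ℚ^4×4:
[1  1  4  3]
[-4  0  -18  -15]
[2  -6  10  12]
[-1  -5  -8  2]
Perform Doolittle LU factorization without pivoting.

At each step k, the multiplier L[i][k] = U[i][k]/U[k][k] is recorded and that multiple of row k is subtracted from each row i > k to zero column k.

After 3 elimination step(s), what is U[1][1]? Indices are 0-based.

Step 1: pivot at (0,0) is 1.
  row1 ← row1 − (-4)·row0  ⇒  L[1][0]=-4, U row1=(0, 4, -2, -3)
  row2 ← row2 − (2)·row0  ⇒  L[2][0]=2, U row2=(0, -8, 2, 6)
  row3 ← row3 − (-1)·row0  ⇒  L[3][0]=-1, U row3=(0, -4, -4, 5)
Step 2: pivot at (1,1) is 4.
  row2 ← row2 − (-2)·row1  ⇒  L[2][1]=-2, U row2=(0, 0, -2, 0)
  row3 ← row3 − (-1)·row1  ⇒  L[3][1]=-1, U row3=(0, 0, -6, 2)
Step 3: pivot at (2,2) is -2.
  row3 ← row3 − (3)·row2  ⇒  L[3][2]=3, U row3=(0, 0, 0, 2)

U[1][1] = 4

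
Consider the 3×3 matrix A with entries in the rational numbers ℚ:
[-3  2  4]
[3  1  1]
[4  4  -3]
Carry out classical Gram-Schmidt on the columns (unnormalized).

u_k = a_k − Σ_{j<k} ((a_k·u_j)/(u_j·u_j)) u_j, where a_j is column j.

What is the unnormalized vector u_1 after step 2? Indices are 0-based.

u_1 = (107/34, -5/34, 42/17)

Step 1: u_0 = a_0 = (-3, 3, 4).
Step 2: u_1 = a_1 − (13/34)·u_0 = (107/34, -5/34, 42/17).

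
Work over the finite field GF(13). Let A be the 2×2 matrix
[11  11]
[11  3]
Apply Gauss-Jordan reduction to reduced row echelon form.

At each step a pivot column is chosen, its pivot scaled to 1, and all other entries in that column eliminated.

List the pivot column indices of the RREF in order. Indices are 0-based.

pivot columns: 0, 1

[1] R0 /= 11  ⇒  (1, 1)
     R1 -= 11·R0  ⇒  (0, 5)
[2] R1 /= 5  ⇒  (0, 1)
     R0 -= 1·R1  ⇒  (1, 0)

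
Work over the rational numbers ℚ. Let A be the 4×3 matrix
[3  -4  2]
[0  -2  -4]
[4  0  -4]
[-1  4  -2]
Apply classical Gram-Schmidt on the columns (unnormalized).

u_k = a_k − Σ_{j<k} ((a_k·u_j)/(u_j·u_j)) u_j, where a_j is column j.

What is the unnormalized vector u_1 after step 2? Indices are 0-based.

u_1 = (-28/13, -2, 32/13, 44/13)

Step 1: u_0 = a_0 = (3, 0, 4, -1).
Step 2: u_1 = a_1 − (-8/13)·u_0 = (-28/13, -2, 32/13, 44/13).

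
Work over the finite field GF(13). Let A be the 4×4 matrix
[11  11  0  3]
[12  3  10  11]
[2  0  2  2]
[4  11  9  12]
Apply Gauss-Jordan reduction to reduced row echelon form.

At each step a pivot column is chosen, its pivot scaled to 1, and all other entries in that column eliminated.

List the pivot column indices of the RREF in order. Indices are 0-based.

[1] R0 /= 11  ⇒  (1, 1, 0, 5)
     R1 -= 12·R0  ⇒  (0, 4, 10, 3)
     R2 -= 2·R0  ⇒  (0, 11, 2, 5)
     R3 -= 4·R0  ⇒  (0, 7, 9, 5)
[2] R1 /= 4  ⇒  (0, 1, 9, 4)
     R0 -= 1·R1  ⇒  (1, 0, 4, 1)
     R2 -= 11·R1  ⇒  (0, 0, 7, 0)
     R3 -= 7·R1  ⇒  (0, 0, 11, 3)
[3] R2 /= 7  ⇒  (0, 0, 1, 0)
     R0 -= 4·R2  ⇒  (1, 0, 0, 1)
     R1 -= 9·R2  ⇒  (0, 1, 0, 4)
     R3 -= 11·R2  ⇒  (0, 0, 0, 3)
[4] R3 /= 3  ⇒  (0, 0, 0, 1)
     R0 -= 1·R3  ⇒  (1, 0, 0, 0)
     R1 -= 4·R3  ⇒  (0, 1, 0, 0)

pivot columns: 0, 1, 2, 3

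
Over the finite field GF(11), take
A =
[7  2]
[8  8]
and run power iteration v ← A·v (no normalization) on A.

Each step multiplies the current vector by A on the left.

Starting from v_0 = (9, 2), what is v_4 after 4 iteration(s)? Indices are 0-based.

v_0 = (9, 2).
v_1 = A·v_0 = (1, 0).
v_2 = A·v_1 = (7, 8).
v_3 = A·v_2 = (10, 10).
v_4 = A·v_3 = (2, 6).

v_4 = (2, 6)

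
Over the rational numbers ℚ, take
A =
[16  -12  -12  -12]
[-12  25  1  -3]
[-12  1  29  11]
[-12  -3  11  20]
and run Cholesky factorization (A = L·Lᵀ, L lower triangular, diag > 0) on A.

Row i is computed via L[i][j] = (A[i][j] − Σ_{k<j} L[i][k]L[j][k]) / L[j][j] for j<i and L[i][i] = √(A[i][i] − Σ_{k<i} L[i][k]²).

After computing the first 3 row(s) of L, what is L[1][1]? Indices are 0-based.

L[1][1] = 4

Step 1: L[0][0] = √(16) = 4.
  L[1][0] = (-12) / L[0][0] = -3.
Step 2: L[1][1] = √(16) = 4.
  L[2][0] = (-12) / L[0][0] = -3.
  L[2][1] = (-8) / L[1][1] = -2.
Step 3: L[2][2] = √(16) = 4.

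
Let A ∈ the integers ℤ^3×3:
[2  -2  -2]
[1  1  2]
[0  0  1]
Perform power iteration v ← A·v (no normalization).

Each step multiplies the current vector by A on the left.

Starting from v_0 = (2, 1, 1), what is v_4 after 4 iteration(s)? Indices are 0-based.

v_0 = (2, 1, 1).
v_1 = A·v_0 = (0, 5, 1).
v_2 = A·v_1 = (-12, 7, 1).
v_3 = A·v_2 = (-40, -3, 1).
v_4 = A·v_3 = (-76, -41, 1).

v_4 = (-76, -41, 1)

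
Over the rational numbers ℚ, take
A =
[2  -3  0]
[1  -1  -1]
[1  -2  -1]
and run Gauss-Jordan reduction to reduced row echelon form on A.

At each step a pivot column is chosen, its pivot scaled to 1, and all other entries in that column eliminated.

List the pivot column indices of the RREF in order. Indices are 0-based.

pivot columns: 0, 1, 2

[1] R0 /= 2  ⇒  (1, -3/2, 0)
     R1 -= 1·R0  ⇒  (0, 1/2, -1)
     R2 -= 1·R0  ⇒  (0, -1/2, -1)
[2] R1 /= 1/2  ⇒  (0, 1, -2)
     R0 -= -3/2·R1  ⇒  (1, 0, -3)
     R2 -= -1/2·R1  ⇒  (0, 0, -2)
[3] R2 /= -2  ⇒  (0, 0, 1)
     R0 -= -3·R2  ⇒  (1, 0, 0)
     R1 -= -2·R2  ⇒  (0, 1, 0)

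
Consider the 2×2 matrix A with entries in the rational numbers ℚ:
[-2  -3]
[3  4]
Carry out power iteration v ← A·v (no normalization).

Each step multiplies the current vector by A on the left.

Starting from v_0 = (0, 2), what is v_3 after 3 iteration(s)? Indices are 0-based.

v_3 = (-18, 20)

v_0 = (0, 2).
v_1 = A·v_0 = (-6, 8).
v_2 = A·v_1 = (-12, 14).
v_3 = A·v_2 = (-18, 20).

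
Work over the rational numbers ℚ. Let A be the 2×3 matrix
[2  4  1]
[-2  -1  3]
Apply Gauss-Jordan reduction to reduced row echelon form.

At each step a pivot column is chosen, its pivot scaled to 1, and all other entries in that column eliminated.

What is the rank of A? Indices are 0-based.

pivot(0,0)=2: scale R0 → (1, 2, 1/2)
  clear (1,0): R1 −= (-2)R0 → (0, 3, 4)
pivot(1,1)=3: scale R1 → (0, 1, 4/3)
  clear (0,1): R0 −= (2)R1 → (1, 0, -13/6)

rank = 2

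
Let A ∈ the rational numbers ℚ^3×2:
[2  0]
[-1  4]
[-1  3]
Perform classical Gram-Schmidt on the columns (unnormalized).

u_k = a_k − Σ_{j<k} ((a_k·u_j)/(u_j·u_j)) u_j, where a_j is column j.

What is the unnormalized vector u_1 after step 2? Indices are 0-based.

Step 1: u_0 = a_0 = (2, -1, -1).
Step 2: u_1 = a_1 − (-7/6)·u_0 = (7/3, 17/6, 11/6).

u_1 = (7/3, 17/6, 11/6)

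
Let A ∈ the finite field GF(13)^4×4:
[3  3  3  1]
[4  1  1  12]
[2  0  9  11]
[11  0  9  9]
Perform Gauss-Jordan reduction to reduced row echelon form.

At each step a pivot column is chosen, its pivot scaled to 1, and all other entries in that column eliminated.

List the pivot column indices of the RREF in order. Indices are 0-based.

pivot columns: 0, 1, 2, 3

pivot(0,0)=3: scale R0 → (1, 1, 1, 9)
  clear (1,0): R1 −= (4)R0 → (0, 10, 10, 2)
  clear (2,0): R2 −= (2)R0 → (0, 11, 7, 6)
  clear (3,0): R3 −= (11)R0 → (0, 2, 11, 1)
pivot(1,1)=10: scale R1 → (0, 1, 1, 8)
  clear (0,1): R0 −= (1)R1 → (1, 0, 0, 1)
  clear (2,1): R2 −= (11)R1 → (0, 0, 9, 9)
  clear (3,1): R3 −= (2)R1 → (0, 0, 9, 11)
pivot(2,2)=9: scale R2 → (0, 0, 1, 1)
  clear (1,2): R1 −= (1)R2 → (0, 1, 0, 7)
  clear (3,2): R3 −= (9)R2 → (0, 0, 0, 2)
pivot(3,3)=2: scale R3 → (0, 0, 0, 1)
  clear (0,3): R0 −= (1)R3 → (1, 0, 0, 0)
  clear (1,3): R1 −= (7)R3 → (0, 1, 0, 0)
  clear (2,3): R2 −= (1)R3 → (0, 0, 1, 0)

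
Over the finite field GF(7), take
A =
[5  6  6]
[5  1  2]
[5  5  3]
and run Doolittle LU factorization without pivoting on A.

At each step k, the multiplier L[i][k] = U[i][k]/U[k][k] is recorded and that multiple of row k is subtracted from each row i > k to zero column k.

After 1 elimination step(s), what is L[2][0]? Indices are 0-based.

L[2][0] = 1

k=0: U[0][0]=5
  eliminate (1,0): mult=1, new row 1: (0, 2, 3); set L[1][0]=1
  eliminate (2,0): mult=1, new row 2: (0, 6, 4); set L[2][0]=1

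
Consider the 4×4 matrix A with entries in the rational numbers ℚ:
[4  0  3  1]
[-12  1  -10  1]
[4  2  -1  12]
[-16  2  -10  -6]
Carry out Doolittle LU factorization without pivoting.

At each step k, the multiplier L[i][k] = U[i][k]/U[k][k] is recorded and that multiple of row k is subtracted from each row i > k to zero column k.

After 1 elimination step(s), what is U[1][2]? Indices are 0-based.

[col 0] pivot 4
  R1 -= -3*R0 → (0, 1, -1, 4)  (L[1][0] := -3)
  R2 -= 1*R0 → (0, 2, -4, 11)  (L[2][0] := 1)
  R3 -= -4*R0 → (0, 2, 2, -2)  (L[3][0] := -4)

U[1][2] = -1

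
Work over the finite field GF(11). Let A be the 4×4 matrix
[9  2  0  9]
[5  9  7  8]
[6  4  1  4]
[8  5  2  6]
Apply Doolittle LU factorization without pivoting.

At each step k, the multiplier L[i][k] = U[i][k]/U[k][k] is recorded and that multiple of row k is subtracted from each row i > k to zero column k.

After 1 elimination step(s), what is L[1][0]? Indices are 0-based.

L[1][0] = 3

[col 0] pivot 9
  R1 -= 3*R0 → (0, 3, 7, 3)  (L[1][0] := 3)
  R2 -= 8*R0 → (0, 10, 1, 9)  (L[2][0] := 8)
  R3 -= 7*R0 → (0, 2, 2, 9)  (L[3][0] := 7)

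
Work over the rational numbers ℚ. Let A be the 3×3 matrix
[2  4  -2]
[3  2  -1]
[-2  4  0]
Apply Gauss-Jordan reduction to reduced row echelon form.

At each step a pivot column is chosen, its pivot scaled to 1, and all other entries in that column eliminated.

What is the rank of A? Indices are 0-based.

pivot(0,0)=2: scale R0 → (1, 2, -1)
  clear (1,0): R1 −= (3)R0 → (0, -4, 2)
  clear (2,0): R2 −= (-2)R0 → (0, 8, -2)
pivot(1,1)=-4: scale R1 → (0, 1, -1/2)
  clear (0,1): R0 −= (2)R1 → (1, 0, 0)
  clear (2,1): R2 −= (8)R1 → (0, 0, 2)
pivot(2,2)=2: scale R2 → (0, 0, 1)
  clear (1,2): R1 −= (-1/2)R2 → (0, 1, 0)

rank = 3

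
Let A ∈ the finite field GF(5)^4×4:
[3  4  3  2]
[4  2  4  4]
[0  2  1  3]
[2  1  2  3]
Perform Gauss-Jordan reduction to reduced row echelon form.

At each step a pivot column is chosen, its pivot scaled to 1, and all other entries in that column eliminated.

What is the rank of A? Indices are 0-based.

rank = 3

pivot(0,0)=3: scale R0 → (1, 3, 1, 4)
  clear (1,0): R1 −= (4)R0 → (0, 0, 0, 3)
  clear (3,0): R3 −= (2)R0 → (0, 0, 0, 0)
pivot(1,1): swap R1↔R2
pivot(1,1)=2: scale R1 → (0, 1, 3, 4)
  clear (0,1): R0 −= (3)R1 → (1, 0, 2, 2)
col 2: no nonzero at/below row 2; advance.
pivot(2,3)=3: scale R2 → (0, 0, 0, 1)
  clear (0,3): R0 −= (2)R2 → (1, 0, 2, 0)
  clear (1,3): R1 −= (4)R2 → (0, 1, 3, 0)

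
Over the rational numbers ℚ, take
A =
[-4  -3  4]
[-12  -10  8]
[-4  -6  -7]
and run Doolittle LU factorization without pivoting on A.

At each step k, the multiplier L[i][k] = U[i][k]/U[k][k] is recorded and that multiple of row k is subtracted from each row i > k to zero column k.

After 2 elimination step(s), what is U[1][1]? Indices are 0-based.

U[1][1] = -1

Step 1: pivot at (0,0) is -4.
  row1 ← row1 − (3)·row0  ⇒  L[1][0]=3, U row1=(0, -1, -4)
  row2 ← row2 − (1)·row0  ⇒  L[2][0]=1, U row2=(0, -3, -11)
Step 2: pivot at (1,1) is -1.
  row2 ← row2 − (3)·row1  ⇒  L[2][1]=3, U row2=(0, 0, 1)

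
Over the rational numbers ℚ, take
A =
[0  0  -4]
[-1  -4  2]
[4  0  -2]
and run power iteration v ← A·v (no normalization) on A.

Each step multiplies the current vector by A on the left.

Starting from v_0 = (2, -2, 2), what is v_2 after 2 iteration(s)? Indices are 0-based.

v_2 = (-16, -24, -40)

v_0 = (2, -2, 2).
v_1 = A·v_0 = (-8, 10, 4).
v_2 = A·v_1 = (-16, -24, -40).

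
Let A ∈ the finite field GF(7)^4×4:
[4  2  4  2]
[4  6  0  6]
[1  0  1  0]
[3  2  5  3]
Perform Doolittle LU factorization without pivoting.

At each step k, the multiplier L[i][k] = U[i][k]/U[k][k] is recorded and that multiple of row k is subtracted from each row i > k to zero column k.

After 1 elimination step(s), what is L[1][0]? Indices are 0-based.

[col 0] pivot 4
  R1 -= 1*R0 → (0, 4, 3, 4)  (L[1][0] := 1)
  R2 -= 2*R0 → (0, 3, 0, 3)  (L[2][0] := 2)
  R3 -= 6*R0 → (0, 4, 2, 5)  (L[3][0] := 6)

L[1][0] = 1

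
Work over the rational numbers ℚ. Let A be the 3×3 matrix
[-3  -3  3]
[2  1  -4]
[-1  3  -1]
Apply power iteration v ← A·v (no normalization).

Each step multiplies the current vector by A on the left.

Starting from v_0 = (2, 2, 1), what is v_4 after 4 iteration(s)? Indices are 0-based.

v_4 = (-420, 548, 48)

v_0 = (2, 2, 1).
v_1 = A·v_0 = (-9, 2, 3).
v_2 = A·v_1 = (30, -28, 12).
v_3 = A·v_2 = (30, -16, -126).
v_4 = A·v_3 = (-420, 548, 48).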